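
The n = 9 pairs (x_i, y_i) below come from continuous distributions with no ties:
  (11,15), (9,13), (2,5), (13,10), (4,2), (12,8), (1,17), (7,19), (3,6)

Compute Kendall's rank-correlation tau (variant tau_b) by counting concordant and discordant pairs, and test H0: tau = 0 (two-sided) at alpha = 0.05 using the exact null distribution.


Step 1: Enumerate the 36 unordered pairs (i,j) with i<j and classify each by sign(x_j-x_i) * sign(y_j-y_i).
  (1,2):dx=-2,dy=-2->C; (1,3):dx=-9,dy=-10->C; (1,4):dx=+2,dy=-5->D; (1,5):dx=-7,dy=-13->C
  (1,6):dx=+1,dy=-7->D; (1,7):dx=-10,dy=+2->D; (1,8):dx=-4,dy=+4->D; (1,9):dx=-8,dy=-9->C
  (2,3):dx=-7,dy=-8->C; (2,4):dx=+4,dy=-3->D; (2,5):dx=-5,dy=-11->C; (2,6):dx=+3,dy=-5->D
  (2,7):dx=-8,dy=+4->D; (2,8):dx=-2,dy=+6->D; (2,9):dx=-6,dy=-7->C; (3,4):dx=+11,dy=+5->C
  (3,5):dx=+2,dy=-3->D; (3,6):dx=+10,dy=+3->C; (3,7):dx=-1,dy=+12->D; (3,8):dx=+5,dy=+14->C
  (3,9):dx=+1,dy=+1->C; (4,5):dx=-9,dy=-8->C; (4,6):dx=-1,dy=-2->C; (4,7):dx=-12,dy=+7->D
  (4,8):dx=-6,dy=+9->D; (4,9):dx=-10,dy=-4->C; (5,6):dx=+8,dy=+6->C; (5,7):dx=-3,dy=+15->D
  (5,8):dx=+3,dy=+17->C; (5,9):dx=-1,dy=+4->D; (6,7):dx=-11,dy=+9->D; (6,8):dx=-5,dy=+11->D
  (6,9):dx=-9,dy=-2->C; (7,8):dx=+6,dy=+2->C; (7,9):dx=+2,dy=-11->D; (8,9):dx=-4,dy=-13->C
Step 2: C = 19, D = 17, total pairs = 36.
Step 3: tau = (C - D)/(n(n-1)/2) = (19 - 17)/36 = 0.055556.
Step 4: Exact two-sided p-value (enumerate n! = 362880 permutations of y under H0): p = 0.919455.
Step 5: alpha = 0.05. fail to reject H0.

tau_b = 0.0556 (C=19, D=17), p = 0.919455, fail to reject H0.


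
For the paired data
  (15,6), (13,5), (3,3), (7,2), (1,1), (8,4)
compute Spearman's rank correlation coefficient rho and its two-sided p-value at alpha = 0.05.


Step 1: Rank x and y separately (midranks; no ties here).
rank(x): 15->6, 13->5, 3->2, 7->3, 1->1, 8->4
rank(y): 6->6, 5->5, 3->3, 2->2, 1->1, 4->4
Step 2: d_i = R_x(i) - R_y(i); compute d_i^2.
  (6-6)^2=0, (5-5)^2=0, (2-3)^2=1, (3-2)^2=1, (1-1)^2=0, (4-4)^2=0
sum(d^2) = 2.
Step 3: rho = 1 - 6*2 / (6*(6^2 - 1)) = 1 - 12/210 = 0.942857.
Step 4: Under H0, t = rho * sqrt((n-2)/(1-rho^2)) = 5.6595 ~ t(4).
Step 5: Two-sided p-value from the t-distribution with 4 df = 0.004805.
Step 6: alpha = 0.05. reject H0.

rho = 0.9429, p = 0.004805, reject H0 at alpha = 0.05.


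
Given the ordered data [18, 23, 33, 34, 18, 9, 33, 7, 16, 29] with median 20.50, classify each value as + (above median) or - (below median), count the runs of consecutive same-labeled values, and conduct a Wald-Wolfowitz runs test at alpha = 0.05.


Step 1: Compute median = 20.50; label A = above, B = below.
Labels in order: BAAABBABBA  (n_A = 5, n_B = 5)
Step 2: Count runs R = 6.
Step 3: Under H0 (random ordering), E[R] = 2*n_A*n_B/(n_A+n_B) + 1 = 2*5*5/10 + 1 = 6.0000.
        Var[R] = 2*n_A*n_B*(2*n_A*n_B - n_A - n_B) / ((n_A+n_B)^2 * (n_A+n_B-1)) = 2000/900 = 2.2222.
        SD[R] = 1.4907.
Step 4: R = E[R], so z = 0 with no continuity correction.
Step 5: Two-sided p-value via normal approximation = 2*(1 - Phi(|z|)) = 1.000000.
Step 6: alpha = 0.05. fail to reject H0.

R = 6, z = 0.0000, p = 1.000000, fail to reject H0.


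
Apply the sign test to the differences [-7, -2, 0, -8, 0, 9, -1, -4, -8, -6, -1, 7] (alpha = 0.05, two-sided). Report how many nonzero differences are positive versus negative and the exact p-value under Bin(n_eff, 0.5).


Step 1: Discard zero differences. Original n = 12; n_eff = number of nonzero differences = 10.
Nonzero differences (with sign): -7, -2, -8, +9, -1, -4, -8, -6, -1, +7
Step 2: Count signs: positive = 2, negative = 8.
Step 3: Under H0: P(positive) = 0.5, so the number of positives S ~ Bin(10, 0.5).
Step 4: Two-sided exact p-value = sum of Bin(10,0.5) probabilities at or below the observed probability = 0.109375.
Step 5: alpha = 0.05. fail to reject H0.

n_eff = 10, pos = 2, neg = 8, p = 0.109375, fail to reject H0.


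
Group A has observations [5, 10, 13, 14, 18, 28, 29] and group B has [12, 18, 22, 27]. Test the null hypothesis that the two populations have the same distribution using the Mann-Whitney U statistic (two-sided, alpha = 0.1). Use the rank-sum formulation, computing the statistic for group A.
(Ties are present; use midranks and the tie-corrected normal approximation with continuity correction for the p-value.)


Step 1: Combine and sort all 11 observations; assign midranks.
sorted (value, group): (5,X), (10,X), (12,Y), (13,X), (14,X), (18,X), (18,Y), (22,Y), (27,Y), (28,X), (29,X)
ranks: 5->1, 10->2, 12->3, 13->4, 14->5, 18->6.5, 18->6.5, 22->8, 27->9, 28->10, 29->11
Step 2: Rank sum for X: R1 = 1 + 2 + 4 + 5 + 6.5 + 10 + 11 = 39.5.
Step 3: U_X = R1 - n1(n1+1)/2 = 39.5 - 7*8/2 = 39.5 - 28 = 11.5.
       U_Y = n1*n2 - U_X = 28 - 11.5 = 16.5.
Step 4: Ties are present, so use the tie-corrected normal approximation (with continuity correction) for the p-value.
Step 5: p-value = 0.704817; compare to alpha = 0.1. fail to reject H0.

U_X = 11.5, p = 0.704817, fail to reject H0 at alpha = 0.1.


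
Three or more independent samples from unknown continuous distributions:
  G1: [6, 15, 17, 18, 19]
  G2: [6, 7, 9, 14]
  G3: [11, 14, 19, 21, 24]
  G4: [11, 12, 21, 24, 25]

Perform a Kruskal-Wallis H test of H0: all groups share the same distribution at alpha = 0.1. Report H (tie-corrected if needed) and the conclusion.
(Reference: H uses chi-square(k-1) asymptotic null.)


Step 1: Combine all N = 19 observations and assign midranks.
sorted (value, group, rank): (6,G1,1.5), (6,G2,1.5), (7,G2,3), (9,G2,4), (11,G3,5.5), (11,G4,5.5), (12,G4,7), (14,G2,8.5), (14,G3,8.5), (15,G1,10), (17,G1,11), (18,G1,12), (19,G1,13.5), (19,G3,13.5), (21,G3,15.5), (21,G4,15.5), (24,G3,17.5), (24,G4,17.5), (25,G4,19)
Step 2: Sum ranks within each group.
R_1 = 48 (n_1 = 5)
R_2 = 17 (n_2 = 4)
R_3 = 60.5 (n_3 = 5)
R_4 = 64.5 (n_4 = 5)
Step 3: H = 12/(N(N+1)) * sum(R_i^2/n_i) - 3(N+1)
     = 12/(19*20) * (48^2/5 + 17^2/4 + 60.5^2/5 + 64.5^2/5) - 3*20
     = 0.031579 * 2097.15 - 60
     = 6.225789.
Step 4: Ties present; correction factor C = 1 - 36/(19^3 - 19) = 0.994737. Corrected H = 6.225789 / 0.994737 = 6.258730.
Step 5: Under H0, H ~ chi^2(3); p-value = 0.099679.
Step 6: alpha = 0.1. reject H0.

H = 6.2587, df = 3, p = 0.099679, reject H0.


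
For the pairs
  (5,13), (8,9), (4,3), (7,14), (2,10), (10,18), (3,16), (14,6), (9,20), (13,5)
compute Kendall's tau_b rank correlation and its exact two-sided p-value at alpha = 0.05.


Step 1: Enumerate the 45 unordered pairs (i,j) with i<j and classify each by sign(x_j-x_i) * sign(y_j-y_i).
  (1,2):dx=+3,dy=-4->D; (1,3):dx=-1,dy=-10->C; (1,4):dx=+2,dy=+1->C; (1,5):dx=-3,dy=-3->C
  (1,6):dx=+5,dy=+5->C; (1,7):dx=-2,dy=+3->D; (1,8):dx=+9,dy=-7->D; (1,9):dx=+4,dy=+7->C
  (1,10):dx=+8,dy=-8->D; (2,3):dx=-4,dy=-6->C; (2,4):dx=-1,dy=+5->D; (2,5):dx=-6,dy=+1->D
  (2,6):dx=+2,dy=+9->C; (2,7):dx=-5,dy=+7->D; (2,8):dx=+6,dy=-3->D; (2,9):dx=+1,dy=+11->C
  (2,10):dx=+5,dy=-4->D; (3,4):dx=+3,dy=+11->C; (3,5):dx=-2,dy=+7->D; (3,6):dx=+6,dy=+15->C
  (3,7):dx=-1,dy=+13->D; (3,8):dx=+10,dy=+3->C; (3,9):dx=+5,dy=+17->C; (3,10):dx=+9,dy=+2->C
  (4,5):dx=-5,dy=-4->C; (4,6):dx=+3,dy=+4->C; (4,7):dx=-4,dy=+2->D; (4,8):dx=+7,dy=-8->D
  (4,9):dx=+2,dy=+6->C; (4,10):dx=+6,dy=-9->D; (5,6):dx=+8,dy=+8->C; (5,7):dx=+1,dy=+6->C
  (5,8):dx=+12,dy=-4->D; (5,9):dx=+7,dy=+10->C; (5,10):dx=+11,dy=-5->D; (6,7):dx=-7,dy=-2->C
  (6,8):dx=+4,dy=-12->D; (6,9):dx=-1,dy=+2->D; (6,10):dx=+3,dy=-13->D; (7,8):dx=+11,dy=-10->D
  (7,9):dx=+6,dy=+4->C; (7,10):dx=+10,dy=-11->D; (8,9):dx=-5,dy=+14->D; (8,10):dx=-1,dy=-1->C
  (9,10):dx=+4,dy=-15->D
Step 2: C = 22, D = 23, total pairs = 45.
Step 3: tau = (C - D)/(n(n-1)/2) = (22 - 23)/45 = -0.022222.
Step 4: Exact two-sided p-value (enumerate n! = 3628800 permutations of y under H0): p = 1.000000.
Step 5: alpha = 0.05. fail to reject H0.

tau_b = -0.0222 (C=22, D=23), p = 1.000000, fail to reject H0.


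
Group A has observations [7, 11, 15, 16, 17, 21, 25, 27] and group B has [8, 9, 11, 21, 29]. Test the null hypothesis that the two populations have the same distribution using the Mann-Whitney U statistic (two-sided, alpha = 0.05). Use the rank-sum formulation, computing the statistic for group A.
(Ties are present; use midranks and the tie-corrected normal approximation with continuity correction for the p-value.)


Step 1: Combine and sort all 13 observations; assign midranks.
sorted (value, group): (7,X), (8,Y), (9,Y), (11,X), (11,Y), (15,X), (16,X), (17,X), (21,X), (21,Y), (25,X), (27,X), (29,Y)
ranks: 7->1, 8->2, 9->3, 11->4.5, 11->4.5, 15->6, 16->7, 17->8, 21->9.5, 21->9.5, 25->11, 27->12, 29->13
Step 2: Rank sum for X: R1 = 1 + 4.5 + 6 + 7 + 8 + 9.5 + 11 + 12 = 59.
Step 3: U_X = R1 - n1(n1+1)/2 = 59 - 8*9/2 = 59 - 36 = 23.
       U_Y = n1*n2 - U_X = 40 - 23 = 17.
Step 4: Ties are present, so use the tie-corrected normal approximation (with continuity correction) for the p-value.
Step 5: p-value = 0.713640; compare to alpha = 0.05. fail to reject H0.

U_X = 23, p = 0.713640, fail to reject H0 at alpha = 0.05.


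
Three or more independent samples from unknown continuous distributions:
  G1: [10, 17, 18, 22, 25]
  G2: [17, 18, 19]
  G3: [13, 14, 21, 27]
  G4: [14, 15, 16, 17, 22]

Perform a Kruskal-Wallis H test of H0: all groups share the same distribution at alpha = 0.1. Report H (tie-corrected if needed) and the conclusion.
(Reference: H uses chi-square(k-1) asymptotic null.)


Step 1: Combine all N = 17 observations and assign midranks.
sorted (value, group, rank): (10,G1,1), (13,G3,2), (14,G3,3.5), (14,G4,3.5), (15,G4,5), (16,G4,6), (17,G1,8), (17,G2,8), (17,G4,8), (18,G1,10.5), (18,G2,10.5), (19,G2,12), (21,G3,13), (22,G1,14.5), (22,G4,14.5), (25,G1,16), (27,G3,17)
Step 2: Sum ranks within each group.
R_1 = 50 (n_1 = 5)
R_2 = 30.5 (n_2 = 3)
R_3 = 35.5 (n_3 = 4)
R_4 = 37 (n_4 = 5)
Step 3: H = 12/(N(N+1)) * sum(R_i^2/n_i) - 3(N+1)
     = 12/(17*18) * (50^2/5 + 30.5^2/3 + 35.5^2/4 + 37^2/5) - 3*18
     = 0.039216 * 1398.95 - 54
     = 0.860621.
Step 4: Ties present; correction factor C = 1 - 42/(17^3 - 17) = 0.991422. Corrected H = 0.860621 / 0.991422 = 0.868068.
Step 5: Under H0, H ~ chi^2(3); p-value = 0.833126.
Step 6: alpha = 0.1. fail to reject H0.

H = 0.8681, df = 3, p = 0.833126, fail to reject H0.


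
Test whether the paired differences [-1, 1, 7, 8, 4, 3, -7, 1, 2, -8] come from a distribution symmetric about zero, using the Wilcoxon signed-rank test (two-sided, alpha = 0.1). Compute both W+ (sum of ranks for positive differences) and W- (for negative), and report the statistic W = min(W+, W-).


Step 1: Drop any zero differences (none here) and take |d_i|.
|d| = [1, 1, 7, 8, 4, 3, 7, 1, 2, 8]
Step 2: Midrank |d_i| (ties get averaged ranks).
ranks: |1|->2, |1|->2, |7|->7.5, |8|->9.5, |4|->6, |3|->5, |7|->7.5, |1|->2, |2|->4, |8|->9.5
Step 3: Attach original signs; sum ranks with positive sign and with negative sign.
W+ = 2 + 7.5 + 9.5 + 6 + 5 + 2 + 4 = 36
W- = 2 + 7.5 + 9.5 = 19
(Check: W+ + W- = 55 should equal n(n+1)/2 = 55.)
Step 4: Test statistic W = min(W+, W-) = 19.
Step 5: Ties in |d|, so use the tie-corrected normal approximation.
        E[W] = n(n+1)/4 = 10*11/4 = 27.5.
        Tie groups: |d|=1 (t=3), |d|=7 (t=2), |d|=8 (t=2); sum(t^3 - t) = 36.
        Var[W] = n(n+1)(2n+1)/24 - sum(t^3-t)/48 = 2310/24 - 36/48 = 95.5.
        z = (W - E[W]) / sqrt(Var[W]) = (19 - 27.5) / 9.7724 = -0.8698.
        Two-sided p = 2*Phi(z) = 0.384412.
Step 6: alpha = 0.1. fail to reject H0.

W+ = 36, W- = 19, W = min = 19, p = 0.384412, fail to reject H0.


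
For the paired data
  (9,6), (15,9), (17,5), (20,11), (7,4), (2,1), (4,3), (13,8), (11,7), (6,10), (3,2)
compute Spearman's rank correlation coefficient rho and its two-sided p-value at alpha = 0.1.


Step 1: Rank x and y separately (midranks; no ties here).
rank(x): 9->6, 15->9, 17->10, 20->11, 7->5, 2->1, 4->3, 13->8, 11->7, 6->4, 3->2
rank(y): 6->6, 9->9, 5->5, 11->11, 4->4, 1->1, 3->3, 8->8, 7->7, 10->10, 2->2
Step 2: d_i = R_x(i) - R_y(i); compute d_i^2.
  (6-6)^2=0, (9-9)^2=0, (10-5)^2=25, (11-11)^2=0, (5-4)^2=1, (1-1)^2=0, (3-3)^2=0, (8-8)^2=0, (7-7)^2=0, (4-10)^2=36, (2-2)^2=0
sum(d^2) = 62.
Step 3: rho = 1 - 6*62 / (11*(11^2 - 1)) = 1 - 372/1320 = 0.718182.
Step 4: Under H0, t = rho * sqrt((n-2)/(1-rho^2)) = 3.0963 ~ t(9).
Step 5: Two-sided p-value from the t-distribution with 9 df = 0.012800.
Step 6: alpha = 0.1. reject H0.

rho = 0.7182, p = 0.012800, reject H0 at alpha = 0.1.


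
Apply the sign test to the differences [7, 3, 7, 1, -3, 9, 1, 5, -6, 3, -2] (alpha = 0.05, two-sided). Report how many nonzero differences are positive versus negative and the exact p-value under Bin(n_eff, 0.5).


Step 1: Discard zero differences. Original n = 11; n_eff = number of nonzero differences = 11.
Nonzero differences (with sign): +7, +3, +7, +1, -3, +9, +1, +5, -6, +3, -2
Step 2: Count signs: positive = 8, negative = 3.
Step 3: Under H0: P(positive) = 0.5, so the number of positives S ~ Bin(11, 0.5).
Step 4: Two-sided exact p-value = sum of Bin(11,0.5) probabilities at or below the observed probability = 0.226562.
Step 5: alpha = 0.05. fail to reject H0.

n_eff = 11, pos = 8, neg = 3, p = 0.226562, fail to reject H0.


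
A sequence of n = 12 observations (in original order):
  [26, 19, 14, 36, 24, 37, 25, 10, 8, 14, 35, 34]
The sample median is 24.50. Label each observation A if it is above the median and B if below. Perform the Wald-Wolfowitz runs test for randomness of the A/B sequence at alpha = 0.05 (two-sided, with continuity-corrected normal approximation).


Step 1: Compute median = 24.50; label A = above, B = below.
Labels in order: ABBABAABBBAA  (n_A = 6, n_B = 6)
Step 2: Count runs R = 7.
Step 3: Under H0 (random ordering), E[R] = 2*n_A*n_B/(n_A+n_B) + 1 = 2*6*6/12 + 1 = 7.0000.
        Var[R] = 2*n_A*n_B*(2*n_A*n_B - n_A - n_B) / ((n_A+n_B)^2 * (n_A+n_B-1)) = 4320/1584 = 2.7273.
        SD[R] = 1.6514.
Step 4: R = E[R], so z = 0 with no continuity correction.
Step 5: Two-sided p-value via normal approximation = 2*(1 - Phi(|z|)) = 1.000000.
Step 6: alpha = 0.05. fail to reject H0.

R = 7, z = 0.0000, p = 1.000000, fail to reject H0.


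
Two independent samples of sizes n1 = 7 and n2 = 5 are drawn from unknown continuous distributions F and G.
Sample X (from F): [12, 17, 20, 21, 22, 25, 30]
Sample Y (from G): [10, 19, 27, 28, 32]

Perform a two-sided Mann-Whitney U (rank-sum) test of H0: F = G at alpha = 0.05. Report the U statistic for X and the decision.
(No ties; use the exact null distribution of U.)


Step 1: Combine and sort all 12 observations; assign midranks.
sorted (value, group): (10,Y), (12,X), (17,X), (19,Y), (20,X), (21,X), (22,X), (25,X), (27,Y), (28,Y), (30,X), (32,Y)
ranks: 10->1, 12->2, 17->3, 19->4, 20->5, 21->6, 22->7, 25->8, 27->9, 28->10, 30->11, 32->12
Step 2: Rank sum for X: R1 = 2 + 3 + 5 + 6 + 7 + 8 + 11 = 42.
Step 3: U_X = R1 - n1(n1+1)/2 = 42 - 7*8/2 = 42 - 28 = 14.
       U_Y = n1*n2 - U_X = 35 - 14 = 21.
Step 4: No ties, so the exact null distribution of U (based on enumerating the C(12,7) = 792 equally likely rank assignments) gives the two-sided p-value.
Step 5: p-value = 0.638889; compare to alpha = 0.05. fail to reject H0.

U_X = 14, p = 0.638889, fail to reject H0 at alpha = 0.05.


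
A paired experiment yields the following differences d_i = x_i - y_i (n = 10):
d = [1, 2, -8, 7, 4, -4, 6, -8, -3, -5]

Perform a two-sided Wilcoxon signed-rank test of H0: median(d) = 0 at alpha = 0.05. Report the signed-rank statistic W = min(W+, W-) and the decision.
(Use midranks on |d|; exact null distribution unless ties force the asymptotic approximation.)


Step 1: Drop any zero differences (none here) and take |d_i|.
|d| = [1, 2, 8, 7, 4, 4, 6, 8, 3, 5]
Step 2: Midrank |d_i| (ties get averaged ranks).
ranks: |1|->1, |2|->2, |8|->9.5, |7|->8, |4|->4.5, |4|->4.5, |6|->7, |8|->9.5, |3|->3, |5|->6
Step 3: Attach original signs; sum ranks with positive sign and with negative sign.
W+ = 1 + 2 + 8 + 4.5 + 7 = 22.5
W- = 9.5 + 4.5 + 9.5 + 3 + 6 = 32.5
(Check: W+ + W- = 55 should equal n(n+1)/2 = 55.)
Step 4: Test statistic W = min(W+, W-) = 22.5.
Step 5: Ties in |d|, so use the tie-corrected normal approximation.
        E[W] = n(n+1)/4 = 10*11/4 = 27.5.
        Tie groups: |d|=4 (t=2), |d|=8 (t=2); sum(t^3 - t) = 12.
        Var[W] = n(n+1)(2n+1)/24 - sum(t^3-t)/48 = 2310/24 - 12/48 = 96.
        z = (W - E[W]) / sqrt(Var[W]) = (22.5 - 27.5) / 9.7980 = -0.5103.
        Two-sided p = 2*Phi(z) = 0.609834.
Step 6: alpha = 0.05. fail to reject H0.

W+ = 22.5, W- = 32.5, W = min = 22.5, p = 0.609834, fail to reject H0.


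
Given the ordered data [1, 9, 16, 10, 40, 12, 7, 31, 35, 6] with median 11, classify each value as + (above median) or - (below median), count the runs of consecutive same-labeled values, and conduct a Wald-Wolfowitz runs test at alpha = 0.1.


Step 1: Compute median = 11; label A = above, B = below.
Labels in order: BBABAABAAB  (n_A = 5, n_B = 5)
Step 2: Count runs R = 7.
Step 3: Under H0 (random ordering), E[R] = 2*n_A*n_B/(n_A+n_B) + 1 = 2*5*5/10 + 1 = 6.0000.
        Var[R] = 2*n_A*n_B*(2*n_A*n_B - n_A - n_B) / ((n_A+n_B)^2 * (n_A+n_B-1)) = 2000/900 = 2.2222.
        SD[R] = 1.4907.
Step 4: Continuity-corrected z = (R - 0.5 - E[R]) / SD[R] = (7 - 0.5 - 6.0000) / 1.4907 = 0.3354.
Step 5: Two-sided p-value via normal approximation = 2*(1 - Phi(|z|)) = 0.737316.
Step 6: alpha = 0.1. fail to reject H0.

R = 7, z = 0.3354, p = 0.737316, fail to reject H0.


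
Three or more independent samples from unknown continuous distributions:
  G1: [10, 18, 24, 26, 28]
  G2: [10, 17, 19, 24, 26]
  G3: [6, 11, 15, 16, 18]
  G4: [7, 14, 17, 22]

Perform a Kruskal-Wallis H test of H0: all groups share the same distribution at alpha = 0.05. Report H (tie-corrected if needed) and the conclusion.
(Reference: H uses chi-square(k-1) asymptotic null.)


Step 1: Combine all N = 19 observations and assign midranks.
sorted (value, group, rank): (6,G3,1), (7,G4,2), (10,G1,3.5), (10,G2,3.5), (11,G3,5), (14,G4,6), (15,G3,7), (16,G3,8), (17,G2,9.5), (17,G4,9.5), (18,G1,11.5), (18,G3,11.5), (19,G2,13), (22,G4,14), (24,G1,15.5), (24,G2,15.5), (26,G1,17.5), (26,G2,17.5), (28,G1,19)
Step 2: Sum ranks within each group.
R_1 = 67 (n_1 = 5)
R_2 = 59 (n_2 = 5)
R_3 = 32.5 (n_3 = 5)
R_4 = 31.5 (n_4 = 4)
Step 3: H = 12/(N(N+1)) * sum(R_i^2/n_i) - 3(N+1)
     = 12/(19*20) * (67^2/5 + 59^2/5 + 32.5^2/5 + 31.5^2/4) - 3*20
     = 0.031579 * 2053.31 - 60
     = 4.841447.
Step 4: Ties present; correction factor C = 1 - 30/(19^3 - 19) = 0.995614. Corrected H = 4.841447 / 0.995614 = 4.862775.
Step 5: Under H0, H ~ chi^2(3); p-value = 0.182126.
Step 6: alpha = 0.05. fail to reject H0.

H = 4.8628, df = 3, p = 0.182126, fail to reject H0.


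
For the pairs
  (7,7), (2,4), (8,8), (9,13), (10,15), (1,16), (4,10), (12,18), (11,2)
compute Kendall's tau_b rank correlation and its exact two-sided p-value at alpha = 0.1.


Step 1: Enumerate the 36 unordered pairs (i,j) with i<j and classify each by sign(x_j-x_i) * sign(y_j-y_i).
  (1,2):dx=-5,dy=-3->C; (1,3):dx=+1,dy=+1->C; (1,4):dx=+2,dy=+6->C; (1,5):dx=+3,dy=+8->C
  (1,6):dx=-6,dy=+9->D; (1,7):dx=-3,dy=+3->D; (1,8):dx=+5,dy=+11->C; (1,9):dx=+4,dy=-5->D
  (2,3):dx=+6,dy=+4->C; (2,4):dx=+7,dy=+9->C; (2,5):dx=+8,dy=+11->C; (2,6):dx=-1,dy=+12->D
  (2,7):dx=+2,dy=+6->C; (2,8):dx=+10,dy=+14->C; (2,9):dx=+9,dy=-2->D; (3,4):dx=+1,dy=+5->C
  (3,5):dx=+2,dy=+7->C; (3,6):dx=-7,dy=+8->D; (3,7):dx=-4,dy=+2->D; (3,8):dx=+4,dy=+10->C
  (3,9):dx=+3,dy=-6->D; (4,5):dx=+1,dy=+2->C; (4,6):dx=-8,dy=+3->D; (4,7):dx=-5,dy=-3->C
  (4,8):dx=+3,dy=+5->C; (4,9):dx=+2,dy=-11->D; (5,6):dx=-9,dy=+1->D; (5,7):dx=-6,dy=-5->C
  (5,8):dx=+2,dy=+3->C; (5,9):dx=+1,dy=-13->D; (6,7):dx=+3,dy=-6->D; (6,8):dx=+11,dy=+2->C
  (6,9):dx=+10,dy=-14->D; (7,8):dx=+8,dy=+8->C; (7,9):dx=+7,dy=-8->D; (8,9):dx=-1,dy=-16->C
Step 2: C = 21, D = 15, total pairs = 36.
Step 3: tau = (C - D)/(n(n-1)/2) = (21 - 15)/36 = 0.166667.
Step 4: Exact two-sided p-value (enumerate n! = 362880 permutations of y under H0): p = 0.612202.
Step 5: alpha = 0.1. fail to reject H0.

tau_b = 0.1667 (C=21, D=15), p = 0.612202, fail to reject H0.


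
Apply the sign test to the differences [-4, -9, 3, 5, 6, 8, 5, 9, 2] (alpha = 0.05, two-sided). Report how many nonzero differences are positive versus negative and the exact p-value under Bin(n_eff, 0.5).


Step 1: Discard zero differences. Original n = 9; n_eff = number of nonzero differences = 9.
Nonzero differences (with sign): -4, -9, +3, +5, +6, +8, +5, +9, +2
Step 2: Count signs: positive = 7, negative = 2.
Step 3: Under H0: P(positive) = 0.5, so the number of positives S ~ Bin(9, 0.5).
Step 4: Two-sided exact p-value = sum of Bin(9,0.5) probabilities at or below the observed probability = 0.179688.
Step 5: alpha = 0.05. fail to reject H0.

n_eff = 9, pos = 7, neg = 2, p = 0.179688, fail to reject H0.


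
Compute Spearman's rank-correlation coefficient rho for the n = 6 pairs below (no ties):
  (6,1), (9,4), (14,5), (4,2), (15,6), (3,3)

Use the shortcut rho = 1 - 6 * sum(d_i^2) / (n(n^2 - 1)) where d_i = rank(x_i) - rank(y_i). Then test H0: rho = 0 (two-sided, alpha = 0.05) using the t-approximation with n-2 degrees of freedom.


Step 1: Rank x and y separately (midranks; no ties here).
rank(x): 6->3, 9->4, 14->5, 4->2, 15->6, 3->1
rank(y): 1->1, 4->4, 5->5, 2->2, 6->6, 3->3
Step 2: d_i = R_x(i) - R_y(i); compute d_i^2.
  (3-1)^2=4, (4-4)^2=0, (5-5)^2=0, (2-2)^2=0, (6-6)^2=0, (1-3)^2=4
sum(d^2) = 8.
Step 3: rho = 1 - 6*8 / (6*(6^2 - 1)) = 1 - 48/210 = 0.771429.
Step 4: Under H0, t = rho * sqrt((n-2)/(1-rho^2)) = 2.4247 ~ t(4).
Step 5: Two-sided p-value from the t-distribution with 4 df = 0.072397.
Step 6: alpha = 0.05. fail to reject H0.

rho = 0.7714, p = 0.072397, fail to reject H0 at alpha = 0.05.


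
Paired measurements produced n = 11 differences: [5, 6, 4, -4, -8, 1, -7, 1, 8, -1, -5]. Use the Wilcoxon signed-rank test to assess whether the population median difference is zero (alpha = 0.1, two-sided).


Step 1: Drop any zero differences (none here) and take |d_i|.
|d| = [5, 6, 4, 4, 8, 1, 7, 1, 8, 1, 5]
Step 2: Midrank |d_i| (ties get averaged ranks).
ranks: |5|->6.5, |6|->8, |4|->4.5, |4|->4.5, |8|->10.5, |1|->2, |7|->9, |1|->2, |8|->10.5, |1|->2, |5|->6.5
Step 3: Attach original signs; sum ranks with positive sign and with negative sign.
W+ = 6.5 + 8 + 4.5 + 2 + 2 + 10.5 = 33.5
W- = 4.5 + 10.5 + 9 + 2 + 6.5 = 32.5
(Check: W+ + W- = 66 should equal n(n+1)/2 = 66.)
Step 4: Test statistic W = min(W+, W-) = 32.5.
Step 5: Ties in |d|, so use the tie-corrected normal approximation.
        E[W] = n(n+1)/4 = 11*12/4 = 33.
        Tie groups: |d|=1 (t=3), |d|=4 (t=2), |d|=5 (t=2), |d|=8 (t=2); sum(t^3 - t) = 42.
        Var[W] = n(n+1)(2n+1)/24 - sum(t^3-t)/48 = 3036/24 - 42/48 = 125.625.
        z = (W - E[W]) / sqrt(Var[W]) = (32.5 - 33) / 11.2083 = -0.0446.
        Two-sided p = 2*Phi(z) = 0.964418.
Step 6: alpha = 0.1. fail to reject H0.

W+ = 33.5, W- = 32.5, W = min = 32.5, p = 0.964418, fail to reject H0.


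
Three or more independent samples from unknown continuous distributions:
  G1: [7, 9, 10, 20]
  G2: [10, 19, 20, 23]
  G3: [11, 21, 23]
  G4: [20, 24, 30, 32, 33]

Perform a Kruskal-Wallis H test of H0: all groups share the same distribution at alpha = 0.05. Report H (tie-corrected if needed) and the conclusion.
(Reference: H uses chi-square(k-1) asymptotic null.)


Step 1: Combine all N = 16 observations and assign midranks.
sorted (value, group, rank): (7,G1,1), (9,G1,2), (10,G1,3.5), (10,G2,3.5), (11,G3,5), (19,G2,6), (20,G1,8), (20,G2,8), (20,G4,8), (21,G3,10), (23,G2,11.5), (23,G3,11.5), (24,G4,13), (30,G4,14), (32,G4,15), (33,G4,16)
Step 2: Sum ranks within each group.
R_1 = 14.5 (n_1 = 4)
R_2 = 29 (n_2 = 4)
R_3 = 26.5 (n_3 = 3)
R_4 = 66 (n_4 = 5)
Step 3: H = 12/(N(N+1)) * sum(R_i^2/n_i) - 3(N+1)
     = 12/(16*17) * (14.5^2/4 + 29^2/4 + 26.5^2/3 + 66^2/5) - 3*17
     = 0.044118 * 1368.1 - 51
     = 9.357169.
Step 4: Ties present; correction factor C = 1 - 36/(16^3 - 16) = 0.991176. Corrected H = 9.357169 / 0.991176 = 9.440467.
Step 5: Under H0, H ~ chi^2(3); p-value = 0.023973.
Step 6: alpha = 0.05. reject H0.

H = 9.4405, df = 3, p = 0.023973, reject H0.


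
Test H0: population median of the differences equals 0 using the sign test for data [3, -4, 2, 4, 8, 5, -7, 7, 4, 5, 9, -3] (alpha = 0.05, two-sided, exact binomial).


Step 1: Discard zero differences. Original n = 12; n_eff = number of nonzero differences = 12.
Nonzero differences (with sign): +3, -4, +2, +4, +8, +5, -7, +7, +4, +5, +9, -3
Step 2: Count signs: positive = 9, negative = 3.
Step 3: Under H0: P(positive) = 0.5, so the number of positives S ~ Bin(12, 0.5).
Step 4: Two-sided exact p-value = sum of Bin(12,0.5) probabilities at or below the observed probability = 0.145996.
Step 5: alpha = 0.05. fail to reject H0.

n_eff = 12, pos = 9, neg = 3, p = 0.145996, fail to reject H0.


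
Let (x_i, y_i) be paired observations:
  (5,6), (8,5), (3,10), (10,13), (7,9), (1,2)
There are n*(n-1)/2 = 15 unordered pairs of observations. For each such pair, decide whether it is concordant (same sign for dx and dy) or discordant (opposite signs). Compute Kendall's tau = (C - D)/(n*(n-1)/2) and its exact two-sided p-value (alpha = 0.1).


Step 1: Enumerate the 15 unordered pairs (i,j) with i<j and classify each by sign(x_j-x_i) * sign(y_j-y_i).
  (1,2):dx=+3,dy=-1->D; (1,3):dx=-2,dy=+4->D; (1,4):dx=+5,dy=+7->C; (1,5):dx=+2,dy=+3->C
  (1,6):dx=-4,dy=-4->C; (2,3):dx=-5,dy=+5->D; (2,4):dx=+2,dy=+8->C; (2,5):dx=-1,dy=+4->D
  (2,6):dx=-7,dy=-3->C; (3,4):dx=+7,dy=+3->C; (3,5):dx=+4,dy=-1->D; (3,6):dx=-2,dy=-8->C
  (4,5):dx=-3,dy=-4->C; (4,6):dx=-9,dy=-11->C; (5,6):dx=-6,dy=-7->C
Step 2: C = 10, D = 5, total pairs = 15.
Step 3: tau = (C - D)/(n(n-1)/2) = (10 - 5)/15 = 0.333333.
Step 4: Exact two-sided p-value (enumerate n! = 720 permutations of y under H0): p = 0.469444.
Step 5: alpha = 0.1. fail to reject H0.

tau_b = 0.3333 (C=10, D=5), p = 0.469444, fail to reject H0.


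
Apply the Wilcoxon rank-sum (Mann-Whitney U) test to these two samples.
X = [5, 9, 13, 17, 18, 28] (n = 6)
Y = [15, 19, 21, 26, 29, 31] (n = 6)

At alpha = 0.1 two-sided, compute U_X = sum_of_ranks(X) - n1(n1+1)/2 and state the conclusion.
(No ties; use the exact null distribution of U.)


Step 1: Combine and sort all 12 observations; assign midranks.
sorted (value, group): (5,X), (9,X), (13,X), (15,Y), (17,X), (18,X), (19,Y), (21,Y), (26,Y), (28,X), (29,Y), (31,Y)
ranks: 5->1, 9->2, 13->3, 15->4, 17->5, 18->6, 19->7, 21->8, 26->9, 28->10, 29->11, 31->12
Step 2: Rank sum for X: R1 = 1 + 2 + 3 + 5 + 6 + 10 = 27.
Step 3: U_X = R1 - n1(n1+1)/2 = 27 - 6*7/2 = 27 - 21 = 6.
       U_Y = n1*n2 - U_X = 36 - 6 = 30.
Step 4: No ties, so the exact null distribution of U (based on enumerating the C(12,6) = 924 equally likely rank assignments) gives the two-sided p-value.
Step 5: p-value = 0.064935; compare to alpha = 0.1. reject H0.

U_X = 6, p = 0.064935, reject H0 at alpha = 0.1.


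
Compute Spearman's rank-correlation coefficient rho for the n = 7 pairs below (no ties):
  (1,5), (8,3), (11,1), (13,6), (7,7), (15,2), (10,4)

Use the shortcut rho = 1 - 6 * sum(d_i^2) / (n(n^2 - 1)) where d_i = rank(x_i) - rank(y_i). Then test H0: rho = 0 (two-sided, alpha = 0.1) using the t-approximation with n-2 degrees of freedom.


Step 1: Rank x and y separately (midranks; no ties here).
rank(x): 1->1, 8->3, 11->5, 13->6, 7->2, 15->7, 10->4
rank(y): 5->5, 3->3, 1->1, 6->6, 7->7, 2->2, 4->4
Step 2: d_i = R_x(i) - R_y(i); compute d_i^2.
  (1-5)^2=16, (3-3)^2=0, (5-1)^2=16, (6-6)^2=0, (2-7)^2=25, (7-2)^2=25, (4-4)^2=0
sum(d^2) = 82.
Step 3: rho = 1 - 6*82 / (7*(7^2 - 1)) = 1 - 492/336 = -0.464286.
Step 4: Under H0, t = rho * sqrt((n-2)/(1-rho^2)) = -1.1722 ~ t(5).
Step 5: Two-sided p-value from the t-distribution with 5 df = 0.293934.
Step 6: alpha = 0.1. fail to reject H0.

rho = -0.4643, p = 0.293934, fail to reject H0 at alpha = 0.1.


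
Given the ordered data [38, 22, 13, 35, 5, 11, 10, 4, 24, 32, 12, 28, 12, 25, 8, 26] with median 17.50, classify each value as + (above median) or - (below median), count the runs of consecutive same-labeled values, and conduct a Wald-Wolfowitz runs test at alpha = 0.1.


Step 1: Compute median = 17.50; label A = above, B = below.
Labels in order: AABABBBBAABABABA  (n_A = 8, n_B = 8)
Step 2: Count runs R = 11.
Step 3: Under H0 (random ordering), E[R] = 2*n_A*n_B/(n_A+n_B) + 1 = 2*8*8/16 + 1 = 9.0000.
        Var[R] = 2*n_A*n_B*(2*n_A*n_B - n_A - n_B) / ((n_A+n_B)^2 * (n_A+n_B-1)) = 14336/3840 = 3.7333.
        SD[R] = 1.9322.
Step 4: Continuity-corrected z = (R - 0.5 - E[R]) / SD[R] = (11 - 0.5 - 9.0000) / 1.9322 = 0.7763.
Step 5: Two-sided p-value via normal approximation = 2*(1 - Phi(|z|)) = 0.437558.
Step 6: alpha = 0.1. fail to reject H0.

R = 11, z = 0.7763, p = 0.437558, fail to reject H0.


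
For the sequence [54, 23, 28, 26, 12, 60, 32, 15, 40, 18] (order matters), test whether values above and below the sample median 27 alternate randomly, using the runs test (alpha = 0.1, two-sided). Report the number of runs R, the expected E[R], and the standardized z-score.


Step 1: Compute median = 27; label A = above, B = below.
Labels in order: ABABBAABAB  (n_A = 5, n_B = 5)
Step 2: Count runs R = 8.
Step 3: Under H0 (random ordering), E[R] = 2*n_A*n_B/(n_A+n_B) + 1 = 2*5*5/10 + 1 = 6.0000.
        Var[R] = 2*n_A*n_B*(2*n_A*n_B - n_A - n_B) / ((n_A+n_B)^2 * (n_A+n_B-1)) = 2000/900 = 2.2222.
        SD[R] = 1.4907.
Step 4: Continuity-corrected z = (R - 0.5 - E[R]) / SD[R] = (8 - 0.5 - 6.0000) / 1.4907 = 1.0062.
Step 5: Two-sided p-value via normal approximation = 2*(1 - Phi(|z|)) = 0.314305.
Step 6: alpha = 0.1. fail to reject H0.

R = 8, z = 1.0062, p = 0.314305, fail to reject H0.


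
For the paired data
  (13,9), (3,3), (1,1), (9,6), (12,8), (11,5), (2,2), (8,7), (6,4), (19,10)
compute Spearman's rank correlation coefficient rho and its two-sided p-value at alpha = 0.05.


Step 1: Rank x and y separately (midranks; no ties here).
rank(x): 13->9, 3->3, 1->1, 9->6, 12->8, 11->7, 2->2, 8->5, 6->4, 19->10
rank(y): 9->9, 3->3, 1->1, 6->6, 8->8, 5->5, 2->2, 7->7, 4->4, 10->10
Step 2: d_i = R_x(i) - R_y(i); compute d_i^2.
  (9-9)^2=0, (3-3)^2=0, (1-1)^2=0, (6-6)^2=0, (8-8)^2=0, (7-5)^2=4, (2-2)^2=0, (5-7)^2=4, (4-4)^2=0, (10-10)^2=0
sum(d^2) = 8.
Step 3: rho = 1 - 6*8 / (10*(10^2 - 1)) = 1 - 48/990 = 0.951515.
Step 4: Under H0, t = rho * sqrt((n-2)/(1-rho^2)) = 8.7493 ~ t(8).
Step 5: Two-sided p-value from the t-distribution with 8 df = 0.000023.
Step 6: alpha = 0.05. reject H0.

rho = 0.9515, p = 0.000023, reject H0 at alpha = 0.05.


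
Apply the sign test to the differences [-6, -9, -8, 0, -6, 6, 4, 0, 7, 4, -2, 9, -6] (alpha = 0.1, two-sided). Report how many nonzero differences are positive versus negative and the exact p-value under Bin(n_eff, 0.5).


Step 1: Discard zero differences. Original n = 13; n_eff = number of nonzero differences = 11.
Nonzero differences (with sign): -6, -9, -8, -6, +6, +4, +7, +4, -2, +9, -6
Step 2: Count signs: positive = 5, negative = 6.
Step 3: Under H0: P(positive) = 0.5, so the number of positives S ~ Bin(11, 0.5).
Step 4: Two-sided exact p-value = sum of Bin(11,0.5) probabilities at or below the observed probability = 1.000000.
Step 5: alpha = 0.1. fail to reject H0.

n_eff = 11, pos = 5, neg = 6, p = 1.000000, fail to reject H0.


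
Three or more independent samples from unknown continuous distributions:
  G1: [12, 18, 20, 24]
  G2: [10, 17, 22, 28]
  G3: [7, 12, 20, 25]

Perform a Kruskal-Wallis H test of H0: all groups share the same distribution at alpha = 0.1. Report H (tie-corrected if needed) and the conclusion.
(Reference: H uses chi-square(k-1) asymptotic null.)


Step 1: Combine all N = 12 observations and assign midranks.
sorted (value, group, rank): (7,G3,1), (10,G2,2), (12,G1,3.5), (12,G3,3.5), (17,G2,5), (18,G1,6), (20,G1,7.5), (20,G3,7.5), (22,G2,9), (24,G1,10), (25,G3,11), (28,G2,12)
Step 2: Sum ranks within each group.
R_1 = 27 (n_1 = 4)
R_2 = 28 (n_2 = 4)
R_3 = 23 (n_3 = 4)
Step 3: H = 12/(N(N+1)) * sum(R_i^2/n_i) - 3(N+1)
     = 12/(12*13) * (27^2/4 + 28^2/4 + 23^2/4) - 3*13
     = 0.076923 * 510.5 - 39
     = 0.269231.
Step 4: Ties present; correction factor C = 1 - 12/(12^3 - 12) = 0.993007. Corrected H = 0.269231 / 0.993007 = 0.271127.
Step 5: Under H0, H ~ chi^2(2); p-value = 0.873224.
Step 6: alpha = 0.1. fail to reject H0.

H = 0.2711, df = 2, p = 0.873224, fail to reject H0.


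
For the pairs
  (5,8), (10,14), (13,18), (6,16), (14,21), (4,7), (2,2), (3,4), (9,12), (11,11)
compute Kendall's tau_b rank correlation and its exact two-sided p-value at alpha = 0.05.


Step 1: Enumerate the 45 unordered pairs (i,j) with i<j and classify each by sign(x_j-x_i) * sign(y_j-y_i).
  (1,2):dx=+5,dy=+6->C; (1,3):dx=+8,dy=+10->C; (1,4):dx=+1,dy=+8->C; (1,5):dx=+9,dy=+13->C
  (1,6):dx=-1,dy=-1->C; (1,7):dx=-3,dy=-6->C; (1,8):dx=-2,dy=-4->C; (1,9):dx=+4,dy=+4->C
  (1,10):dx=+6,dy=+3->C; (2,3):dx=+3,dy=+4->C; (2,4):dx=-4,dy=+2->D; (2,5):dx=+4,dy=+7->C
  (2,6):dx=-6,dy=-7->C; (2,7):dx=-8,dy=-12->C; (2,8):dx=-7,dy=-10->C; (2,9):dx=-1,dy=-2->C
  (2,10):dx=+1,dy=-3->D; (3,4):dx=-7,dy=-2->C; (3,5):dx=+1,dy=+3->C; (3,6):dx=-9,dy=-11->C
  (3,7):dx=-11,dy=-16->C; (3,8):dx=-10,dy=-14->C; (3,9):dx=-4,dy=-6->C; (3,10):dx=-2,dy=-7->C
  (4,5):dx=+8,dy=+5->C; (4,6):dx=-2,dy=-9->C; (4,7):dx=-4,dy=-14->C; (4,8):dx=-3,dy=-12->C
  (4,9):dx=+3,dy=-4->D; (4,10):dx=+5,dy=-5->D; (5,6):dx=-10,dy=-14->C; (5,7):dx=-12,dy=-19->C
  (5,8):dx=-11,dy=-17->C; (5,9):dx=-5,dy=-9->C; (5,10):dx=-3,dy=-10->C; (6,7):dx=-2,dy=-5->C
  (6,8):dx=-1,dy=-3->C; (6,9):dx=+5,dy=+5->C; (6,10):dx=+7,dy=+4->C; (7,8):dx=+1,dy=+2->C
  (7,9):dx=+7,dy=+10->C; (7,10):dx=+9,dy=+9->C; (8,9):dx=+6,dy=+8->C; (8,10):dx=+8,dy=+7->C
  (9,10):dx=+2,dy=-1->D
Step 2: C = 40, D = 5, total pairs = 45.
Step 3: tau = (C - D)/(n(n-1)/2) = (40 - 5)/45 = 0.777778.
Step 4: Exact two-sided p-value (enumerate n! = 3628800 permutations of y under H0): p = 0.000946.
Step 5: alpha = 0.05. reject H0.

tau_b = 0.7778 (C=40, D=5), p = 0.000946, reject H0.


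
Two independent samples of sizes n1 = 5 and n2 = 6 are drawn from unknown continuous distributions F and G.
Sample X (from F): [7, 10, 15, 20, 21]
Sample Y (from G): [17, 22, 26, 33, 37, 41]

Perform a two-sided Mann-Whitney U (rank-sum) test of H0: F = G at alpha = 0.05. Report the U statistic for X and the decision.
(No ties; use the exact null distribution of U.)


Step 1: Combine and sort all 11 observations; assign midranks.
sorted (value, group): (7,X), (10,X), (15,X), (17,Y), (20,X), (21,X), (22,Y), (26,Y), (33,Y), (37,Y), (41,Y)
ranks: 7->1, 10->2, 15->3, 17->4, 20->5, 21->6, 22->7, 26->8, 33->9, 37->10, 41->11
Step 2: Rank sum for X: R1 = 1 + 2 + 3 + 5 + 6 = 17.
Step 3: U_X = R1 - n1(n1+1)/2 = 17 - 5*6/2 = 17 - 15 = 2.
       U_Y = n1*n2 - U_X = 30 - 2 = 28.
Step 4: No ties, so the exact null distribution of U (based on enumerating the C(11,5) = 462 equally likely rank assignments) gives the two-sided p-value.
Step 5: p-value = 0.017316; compare to alpha = 0.05. reject H0.

U_X = 2, p = 0.017316, reject H0 at alpha = 0.05.


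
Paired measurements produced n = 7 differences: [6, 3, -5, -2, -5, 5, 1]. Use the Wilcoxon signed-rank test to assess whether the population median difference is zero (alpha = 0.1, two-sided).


Step 1: Drop any zero differences (none here) and take |d_i|.
|d| = [6, 3, 5, 2, 5, 5, 1]
Step 2: Midrank |d_i| (ties get averaged ranks).
ranks: |6|->7, |3|->3, |5|->5, |2|->2, |5|->5, |5|->5, |1|->1
Step 3: Attach original signs; sum ranks with positive sign and with negative sign.
W+ = 7 + 3 + 5 + 1 = 16
W- = 5 + 2 + 5 = 12
(Check: W+ + W- = 28 should equal n(n+1)/2 = 28.)
Step 4: Test statistic W = min(W+, W-) = 12.
Step 5: Ties in |d|, so use the tie-corrected normal approximation.
        E[W] = n(n+1)/4 = 7*8/4 = 14.
        Tie groups: |d|=5 (t=3); sum(t^3 - t) = 24.
        Var[W] = n(n+1)(2n+1)/24 - sum(t^3-t)/48 = 840/24 - 24/48 = 34.5.
        z = (W - E[W]) / sqrt(Var[W]) = (12 - 14) / 5.8737 = -0.3405.
        Two-sided p = 2*Phi(z) = 0.733478.
Step 6: alpha = 0.1. fail to reject H0.

W+ = 16, W- = 12, W = min = 12, p = 0.733478, fail to reject H0.


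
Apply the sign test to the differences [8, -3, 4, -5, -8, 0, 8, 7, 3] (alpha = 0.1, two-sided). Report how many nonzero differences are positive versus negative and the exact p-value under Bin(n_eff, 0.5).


Step 1: Discard zero differences. Original n = 9; n_eff = number of nonzero differences = 8.
Nonzero differences (with sign): +8, -3, +4, -5, -8, +8, +7, +3
Step 2: Count signs: positive = 5, negative = 3.
Step 3: Under H0: P(positive) = 0.5, so the number of positives S ~ Bin(8, 0.5).
Step 4: Two-sided exact p-value = sum of Bin(8,0.5) probabilities at or below the observed probability = 0.726562.
Step 5: alpha = 0.1. fail to reject H0.

n_eff = 8, pos = 5, neg = 3, p = 0.726562, fail to reject H0.


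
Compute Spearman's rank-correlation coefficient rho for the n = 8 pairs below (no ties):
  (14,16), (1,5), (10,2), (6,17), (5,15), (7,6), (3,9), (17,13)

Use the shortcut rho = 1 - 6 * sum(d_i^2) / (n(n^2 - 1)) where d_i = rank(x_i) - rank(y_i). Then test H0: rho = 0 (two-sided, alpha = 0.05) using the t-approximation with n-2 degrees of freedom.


Step 1: Rank x and y separately (midranks; no ties here).
rank(x): 14->7, 1->1, 10->6, 6->4, 5->3, 7->5, 3->2, 17->8
rank(y): 16->7, 5->2, 2->1, 17->8, 15->6, 6->3, 9->4, 13->5
Step 2: d_i = R_x(i) - R_y(i); compute d_i^2.
  (7-7)^2=0, (1-2)^2=1, (6-1)^2=25, (4-8)^2=16, (3-6)^2=9, (5-3)^2=4, (2-4)^2=4, (8-5)^2=9
sum(d^2) = 68.
Step 3: rho = 1 - 6*68 / (8*(8^2 - 1)) = 1 - 408/504 = 0.190476.
Step 4: Under H0, t = rho * sqrt((n-2)/(1-rho^2)) = 0.4753 ~ t(6).
Step 5: Two-sided p-value from the t-distribution with 6 df = 0.651401.
Step 6: alpha = 0.05. fail to reject H0.

rho = 0.1905, p = 0.651401, fail to reject H0 at alpha = 0.05.


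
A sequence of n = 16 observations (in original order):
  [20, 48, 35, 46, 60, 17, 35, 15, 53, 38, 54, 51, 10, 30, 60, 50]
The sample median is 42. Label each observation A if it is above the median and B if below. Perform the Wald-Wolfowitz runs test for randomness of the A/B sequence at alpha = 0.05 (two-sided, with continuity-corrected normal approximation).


Step 1: Compute median = 42; label A = above, B = below.
Labels in order: BABAABBBABAABBAA  (n_A = 8, n_B = 8)
Step 2: Count runs R = 10.
Step 3: Under H0 (random ordering), E[R] = 2*n_A*n_B/(n_A+n_B) + 1 = 2*8*8/16 + 1 = 9.0000.
        Var[R] = 2*n_A*n_B*(2*n_A*n_B - n_A - n_B) / ((n_A+n_B)^2 * (n_A+n_B-1)) = 14336/3840 = 3.7333.
        SD[R] = 1.9322.
Step 4: Continuity-corrected z = (R - 0.5 - E[R]) / SD[R] = (10 - 0.5 - 9.0000) / 1.9322 = 0.2588.
Step 5: Two-sided p-value via normal approximation = 2*(1 - Phi(|z|)) = 0.795809.
Step 6: alpha = 0.05. fail to reject H0.

R = 10, z = 0.2588, p = 0.795809, fail to reject H0.


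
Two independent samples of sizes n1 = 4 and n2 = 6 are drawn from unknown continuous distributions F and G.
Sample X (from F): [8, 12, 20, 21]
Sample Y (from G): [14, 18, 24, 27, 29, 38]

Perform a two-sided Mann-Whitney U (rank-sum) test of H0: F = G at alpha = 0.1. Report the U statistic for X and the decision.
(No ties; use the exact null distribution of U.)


Step 1: Combine and sort all 10 observations; assign midranks.
sorted (value, group): (8,X), (12,X), (14,Y), (18,Y), (20,X), (21,X), (24,Y), (27,Y), (29,Y), (38,Y)
ranks: 8->1, 12->2, 14->3, 18->4, 20->5, 21->6, 24->7, 27->8, 29->9, 38->10
Step 2: Rank sum for X: R1 = 1 + 2 + 5 + 6 = 14.
Step 3: U_X = R1 - n1(n1+1)/2 = 14 - 4*5/2 = 14 - 10 = 4.
       U_Y = n1*n2 - U_X = 24 - 4 = 20.
Step 4: No ties, so the exact null distribution of U (based on enumerating the C(10,4) = 210 equally likely rank assignments) gives the two-sided p-value.
Step 5: p-value = 0.114286; compare to alpha = 0.1. fail to reject H0.

U_X = 4, p = 0.114286, fail to reject H0 at alpha = 0.1.


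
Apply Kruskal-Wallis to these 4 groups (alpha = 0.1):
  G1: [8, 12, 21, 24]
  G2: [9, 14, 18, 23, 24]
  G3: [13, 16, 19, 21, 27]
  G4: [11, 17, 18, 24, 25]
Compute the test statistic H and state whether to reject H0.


Step 1: Combine all N = 19 observations and assign midranks.
sorted (value, group, rank): (8,G1,1), (9,G2,2), (11,G4,3), (12,G1,4), (13,G3,5), (14,G2,6), (16,G3,7), (17,G4,8), (18,G2,9.5), (18,G4,9.5), (19,G3,11), (21,G1,12.5), (21,G3,12.5), (23,G2,14), (24,G1,16), (24,G2,16), (24,G4,16), (25,G4,18), (27,G3,19)
Step 2: Sum ranks within each group.
R_1 = 33.5 (n_1 = 4)
R_2 = 47.5 (n_2 = 5)
R_3 = 54.5 (n_3 = 5)
R_4 = 54.5 (n_4 = 5)
Step 3: H = 12/(N(N+1)) * sum(R_i^2/n_i) - 3(N+1)
     = 12/(19*20) * (33.5^2/4 + 47.5^2/5 + 54.5^2/5 + 54.5^2/5) - 3*20
     = 0.031579 * 1919.91 - 60
     = 0.628816.
Step 4: Ties present; correction factor C = 1 - 36/(19^3 - 19) = 0.994737. Corrected H = 0.628816 / 0.994737 = 0.632143.
Step 5: Under H0, H ~ chi^2(3); p-value = 0.889036.
Step 6: alpha = 0.1. fail to reject H0.

H = 0.6321, df = 3, p = 0.889036, fail to reject H0.
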